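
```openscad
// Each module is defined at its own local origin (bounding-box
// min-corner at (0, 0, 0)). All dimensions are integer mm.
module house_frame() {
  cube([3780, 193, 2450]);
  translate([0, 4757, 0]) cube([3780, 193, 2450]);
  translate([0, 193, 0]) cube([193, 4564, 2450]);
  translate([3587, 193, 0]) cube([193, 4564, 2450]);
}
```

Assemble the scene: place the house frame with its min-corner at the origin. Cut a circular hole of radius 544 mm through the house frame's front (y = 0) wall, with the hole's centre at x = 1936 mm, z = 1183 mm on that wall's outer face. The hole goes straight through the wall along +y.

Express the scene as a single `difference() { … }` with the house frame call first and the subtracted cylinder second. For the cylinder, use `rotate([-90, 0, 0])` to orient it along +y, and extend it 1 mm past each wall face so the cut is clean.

difference() {
  house_frame();
  translate([1936, -1, 1183]) rotate([-90, 0, 0]) cylinder(h = 195, r = 544);
}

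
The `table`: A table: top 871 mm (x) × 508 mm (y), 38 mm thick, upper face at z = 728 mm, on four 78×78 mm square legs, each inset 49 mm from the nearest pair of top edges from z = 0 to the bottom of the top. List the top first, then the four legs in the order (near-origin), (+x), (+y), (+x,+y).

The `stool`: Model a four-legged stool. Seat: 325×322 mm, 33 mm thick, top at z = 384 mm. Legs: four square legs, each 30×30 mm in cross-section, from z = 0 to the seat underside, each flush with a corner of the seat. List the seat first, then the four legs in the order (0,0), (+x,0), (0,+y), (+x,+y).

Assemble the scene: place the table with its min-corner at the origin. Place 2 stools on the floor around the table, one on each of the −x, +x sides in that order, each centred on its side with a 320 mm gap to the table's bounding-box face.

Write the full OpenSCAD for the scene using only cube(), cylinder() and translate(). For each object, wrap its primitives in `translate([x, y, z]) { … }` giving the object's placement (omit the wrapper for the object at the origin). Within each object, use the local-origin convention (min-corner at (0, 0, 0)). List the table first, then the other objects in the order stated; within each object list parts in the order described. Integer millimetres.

translate([0, 0, 690]) cube([871, 508, 38]);
translate([49, 49, 0]) cube([78, 78, 690]);
translate([744, 49, 0]) cube([78, 78, 690]);
translate([49, 381, 0]) cube([78, 78, 690]);
translate([744, 381, 0]) cube([78, 78, 690]);
translate([-645, 93, 0]) {
  translate([0, 0, 351]) cube([325, 322, 33]);
  cube([30, 30, 351]);
  translate([295, 0, 0]) cube([30, 30, 351]);
  translate([0, 292, 0]) cube([30, 30, 351]);
  translate([295, 292, 0]) cube([30, 30, 351]);
}
translate([1191, 93, 0]) {
  translate([0, 0, 351]) cube([325, 322, 33]);
  cube([30, 30, 351]);
  translate([295, 0, 0]) cube([30, 30, 351]);
  translate([0, 292, 0]) cube([30, 30, 351]);
  translate([295, 292, 0]) cube([30, 30, 351]);
}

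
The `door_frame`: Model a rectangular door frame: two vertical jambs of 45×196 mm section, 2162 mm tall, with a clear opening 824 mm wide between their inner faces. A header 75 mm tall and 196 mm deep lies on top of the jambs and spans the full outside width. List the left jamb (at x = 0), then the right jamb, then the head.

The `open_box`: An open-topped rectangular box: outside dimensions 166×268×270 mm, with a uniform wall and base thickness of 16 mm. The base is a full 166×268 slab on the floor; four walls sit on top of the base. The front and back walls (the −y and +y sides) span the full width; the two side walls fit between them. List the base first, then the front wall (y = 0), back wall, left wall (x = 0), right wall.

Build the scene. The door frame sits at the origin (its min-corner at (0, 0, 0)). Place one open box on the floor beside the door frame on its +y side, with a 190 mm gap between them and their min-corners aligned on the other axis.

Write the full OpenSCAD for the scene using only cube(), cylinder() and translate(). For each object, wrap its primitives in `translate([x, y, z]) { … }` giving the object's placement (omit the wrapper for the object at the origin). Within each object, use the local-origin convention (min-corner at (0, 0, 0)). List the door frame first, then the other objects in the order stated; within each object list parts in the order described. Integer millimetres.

cube([45, 196, 2162]);
translate([869, 0, 0]) cube([45, 196, 2162]);
translate([0, 0, 2162]) cube([914, 196, 75]);
translate([0, 386, 0]) {
  cube([166, 268, 16]);
  translate([0, 0, 16]) cube([166, 16, 254]);
  translate([0, 252, 16]) cube([166, 16, 254]);
  translate([0, 16, 16]) cube([16, 236, 254]);
  translate([150, 16, 16]) cube([16, 236, 254]);
}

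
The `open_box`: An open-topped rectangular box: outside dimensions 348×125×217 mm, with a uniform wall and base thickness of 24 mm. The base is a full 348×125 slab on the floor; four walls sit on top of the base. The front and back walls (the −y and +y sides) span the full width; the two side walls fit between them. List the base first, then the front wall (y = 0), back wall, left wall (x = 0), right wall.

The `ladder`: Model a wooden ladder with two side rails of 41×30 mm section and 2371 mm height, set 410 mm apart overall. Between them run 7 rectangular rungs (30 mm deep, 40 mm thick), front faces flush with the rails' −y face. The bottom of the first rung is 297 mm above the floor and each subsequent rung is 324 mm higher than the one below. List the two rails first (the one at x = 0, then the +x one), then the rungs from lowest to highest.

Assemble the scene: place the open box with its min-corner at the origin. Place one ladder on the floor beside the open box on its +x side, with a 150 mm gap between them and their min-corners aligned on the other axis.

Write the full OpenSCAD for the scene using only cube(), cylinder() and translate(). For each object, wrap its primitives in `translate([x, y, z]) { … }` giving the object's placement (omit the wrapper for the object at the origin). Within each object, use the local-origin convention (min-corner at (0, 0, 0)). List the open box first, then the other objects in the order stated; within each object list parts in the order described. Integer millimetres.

cube([348, 125, 24]);
translate([0, 0, 24]) cube([348, 24, 193]);
translate([0, 101, 24]) cube([348, 24, 193]);
translate([0, 24, 24]) cube([24, 77, 193]);
translate([324, 24, 24]) cube([24, 77, 193]);
translate([498, 0, 0]) {
  cube([41, 30, 2371]);
  translate([369, 0, 0]) cube([41, 30, 2371]);
  translate([41, 0, 297]) cube([328, 30, 40]);
  translate([41, 0, 621]) cube([328, 30, 40]);
  translate([41, 0, 945]) cube([328, 30, 40]);
  translate([41, 0, 1269]) cube([328, 30, 40]);
  translate([41, 0, 1593]) cube([328, 30, 40]);
  translate([41, 0, 1917]) cube([328, 30, 40]);
  translate([41, 0, 2241]) cube([328, 30, 40]);
}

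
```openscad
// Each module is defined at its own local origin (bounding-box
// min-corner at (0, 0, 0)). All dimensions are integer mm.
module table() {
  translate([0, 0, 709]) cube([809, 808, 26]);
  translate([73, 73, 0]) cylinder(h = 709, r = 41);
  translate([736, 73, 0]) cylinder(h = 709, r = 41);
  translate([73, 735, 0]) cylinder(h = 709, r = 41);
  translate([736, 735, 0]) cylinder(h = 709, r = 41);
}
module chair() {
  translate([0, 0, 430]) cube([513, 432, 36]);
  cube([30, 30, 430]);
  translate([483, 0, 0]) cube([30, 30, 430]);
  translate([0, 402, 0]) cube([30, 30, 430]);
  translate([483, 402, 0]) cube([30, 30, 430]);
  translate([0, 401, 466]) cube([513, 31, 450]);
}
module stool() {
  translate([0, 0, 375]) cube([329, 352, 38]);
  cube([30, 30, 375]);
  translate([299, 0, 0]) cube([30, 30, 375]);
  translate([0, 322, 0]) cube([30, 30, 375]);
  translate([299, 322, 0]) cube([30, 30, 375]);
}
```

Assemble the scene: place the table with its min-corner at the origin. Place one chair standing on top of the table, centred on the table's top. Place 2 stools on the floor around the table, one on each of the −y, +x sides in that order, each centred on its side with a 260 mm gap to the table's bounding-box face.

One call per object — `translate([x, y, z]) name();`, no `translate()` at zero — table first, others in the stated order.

table();
translate([148, 188, 735]) chair();
translate([240, -612, 0]) stool();
translate([1069, 228, 0]) stool();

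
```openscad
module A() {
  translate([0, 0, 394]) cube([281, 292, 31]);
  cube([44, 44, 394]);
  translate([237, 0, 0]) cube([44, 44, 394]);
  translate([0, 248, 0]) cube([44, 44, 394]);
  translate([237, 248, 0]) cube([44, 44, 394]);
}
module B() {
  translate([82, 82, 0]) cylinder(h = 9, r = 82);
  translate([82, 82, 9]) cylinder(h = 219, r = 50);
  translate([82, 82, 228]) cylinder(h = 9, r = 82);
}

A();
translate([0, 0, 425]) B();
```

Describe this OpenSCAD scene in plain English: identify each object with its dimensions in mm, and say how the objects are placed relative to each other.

A is a four-legged stool. The seat is 281×292 mm, 31 mm thick, top at z = 425 mm. It stands on four square legs, each 44×44 mm in cross-section, from z = 0 to the seat underside, each flush with a corner of the seat.

B is a spool: two coaxial disc flanges of radius 82 mm and thickness 9 mm, joined by a core cylinder of radius 50 mm and height 219 mm. The lower flange rests on z = 0 and the three cylinders share a vertical axis.

The spool is on top of the stool.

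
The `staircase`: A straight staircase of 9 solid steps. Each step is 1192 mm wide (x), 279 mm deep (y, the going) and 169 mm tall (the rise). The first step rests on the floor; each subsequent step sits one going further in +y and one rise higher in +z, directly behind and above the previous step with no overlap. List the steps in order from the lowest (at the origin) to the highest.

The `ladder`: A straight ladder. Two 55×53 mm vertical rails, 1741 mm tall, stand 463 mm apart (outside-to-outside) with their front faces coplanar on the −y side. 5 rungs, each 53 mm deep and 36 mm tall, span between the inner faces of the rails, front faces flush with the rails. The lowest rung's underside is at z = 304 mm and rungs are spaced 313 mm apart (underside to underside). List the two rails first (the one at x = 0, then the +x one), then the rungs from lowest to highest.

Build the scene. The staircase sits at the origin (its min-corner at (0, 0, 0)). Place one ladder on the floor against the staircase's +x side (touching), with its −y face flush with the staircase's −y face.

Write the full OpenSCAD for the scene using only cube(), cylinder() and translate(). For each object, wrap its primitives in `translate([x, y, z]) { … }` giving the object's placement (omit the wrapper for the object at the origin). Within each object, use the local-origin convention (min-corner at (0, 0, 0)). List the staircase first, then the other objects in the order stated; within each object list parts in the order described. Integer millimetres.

cube([1192, 279, 169]);
translate([0, 279, 169]) cube([1192, 279, 169]);
translate([0, 558, 338]) cube([1192, 279, 169]);
translate([0, 837, 507]) cube([1192, 279, 169]);
translate([0, 1116, 676]) cube([1192, 279, 169]);
translate([0, 1395, 845]) cube([1192, 279, 169]);
translate([0, 1674, 1014]) cube([1192, 279, 169]);
translate([0, 1953, 1183]) cube([1192, 279, 169]);
translate([0, 2232, 1352]) cube([1192, 279, 169]);
translate([1192, 0, 0]) {
  cube([55, 53, 1741]);
  translate([408, 0, 0]) cube([55, 53, 1741]);
  translate([55, 0, 304]) cube([353, 53, 36]);
  translate([55, 0, 617]) cube([353, 53, 36]);
  translate([55, 0, 930]) cube([353, 53, 36]);
  translate([55, 0, 1243]) cube([353, 53, 36]);
  translate([55, 0, 1556]) cube([353, 53, 36]);
}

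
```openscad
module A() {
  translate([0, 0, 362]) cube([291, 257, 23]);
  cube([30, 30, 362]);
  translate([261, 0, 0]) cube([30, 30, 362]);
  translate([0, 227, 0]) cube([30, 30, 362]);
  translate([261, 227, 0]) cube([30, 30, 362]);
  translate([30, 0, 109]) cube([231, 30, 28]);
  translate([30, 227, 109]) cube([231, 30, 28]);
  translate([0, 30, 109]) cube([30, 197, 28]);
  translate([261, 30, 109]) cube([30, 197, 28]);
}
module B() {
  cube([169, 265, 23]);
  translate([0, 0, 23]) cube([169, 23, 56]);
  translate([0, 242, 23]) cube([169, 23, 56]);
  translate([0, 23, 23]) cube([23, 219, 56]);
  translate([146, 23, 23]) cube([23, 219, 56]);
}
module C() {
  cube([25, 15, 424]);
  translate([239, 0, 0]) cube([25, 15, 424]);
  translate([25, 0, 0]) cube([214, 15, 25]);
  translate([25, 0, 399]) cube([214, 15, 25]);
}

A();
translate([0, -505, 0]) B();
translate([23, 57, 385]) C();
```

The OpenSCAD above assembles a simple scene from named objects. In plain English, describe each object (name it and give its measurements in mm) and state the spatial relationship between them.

A is a four-legged stool. The seat is a 291×257×23 mm slab whose top surface is at z = 385 mm; four square legs, each 30×30 mm in cross-section, run from the floor (z = 0) to the underside of the seat, each flush with a corner of the seat. Four stretchers, 30 mm wide and 28 mm tall, connect adjacent legs with their undersides at z = 109 mm, each running between the inner faces of the legs it joins and aligned with the legs' outer faces on the other axis.

B is an open-topped rectangular box: outside dimensions 169×265×79 mm, with a uniform wall and base thickness of 23 mm. The base is a full 169×265 slab on the floor; four walls sit on top of the base. The front and back walls (the −y and +y sides) span the full width; the two side walls fit between them.

C is a rectangular picture frame lying in the x–z plane (depth along y). The opening is 214 mm wide (x) by 374 mm tall (z), surrounded by a border 25 mm wide on all four sides. The frame is 15 mm deep and is made of two full-height vertical stiles with two horizontal rails fitted between them.

The open box is on the floor beside the stool on its −y side. The picture frame is on top of the stool.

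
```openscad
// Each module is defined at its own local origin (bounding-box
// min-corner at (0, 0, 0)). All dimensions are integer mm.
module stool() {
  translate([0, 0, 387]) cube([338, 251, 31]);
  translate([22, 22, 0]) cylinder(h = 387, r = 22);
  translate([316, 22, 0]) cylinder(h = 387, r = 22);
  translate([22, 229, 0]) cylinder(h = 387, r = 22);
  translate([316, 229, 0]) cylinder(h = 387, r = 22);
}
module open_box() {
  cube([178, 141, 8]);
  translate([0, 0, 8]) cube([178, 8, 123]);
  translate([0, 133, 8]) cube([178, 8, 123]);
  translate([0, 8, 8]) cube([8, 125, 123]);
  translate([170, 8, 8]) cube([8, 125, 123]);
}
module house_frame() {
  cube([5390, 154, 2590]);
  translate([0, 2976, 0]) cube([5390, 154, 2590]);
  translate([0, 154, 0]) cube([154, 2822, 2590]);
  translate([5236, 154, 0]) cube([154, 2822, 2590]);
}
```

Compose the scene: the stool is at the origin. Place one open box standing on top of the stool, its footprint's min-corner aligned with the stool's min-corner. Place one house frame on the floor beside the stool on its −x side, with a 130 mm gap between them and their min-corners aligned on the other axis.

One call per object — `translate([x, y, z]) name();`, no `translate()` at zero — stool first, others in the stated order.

stool();
translate([0, 0, 418]) open_box();
translate([-5520, 0, 0]) house_frame();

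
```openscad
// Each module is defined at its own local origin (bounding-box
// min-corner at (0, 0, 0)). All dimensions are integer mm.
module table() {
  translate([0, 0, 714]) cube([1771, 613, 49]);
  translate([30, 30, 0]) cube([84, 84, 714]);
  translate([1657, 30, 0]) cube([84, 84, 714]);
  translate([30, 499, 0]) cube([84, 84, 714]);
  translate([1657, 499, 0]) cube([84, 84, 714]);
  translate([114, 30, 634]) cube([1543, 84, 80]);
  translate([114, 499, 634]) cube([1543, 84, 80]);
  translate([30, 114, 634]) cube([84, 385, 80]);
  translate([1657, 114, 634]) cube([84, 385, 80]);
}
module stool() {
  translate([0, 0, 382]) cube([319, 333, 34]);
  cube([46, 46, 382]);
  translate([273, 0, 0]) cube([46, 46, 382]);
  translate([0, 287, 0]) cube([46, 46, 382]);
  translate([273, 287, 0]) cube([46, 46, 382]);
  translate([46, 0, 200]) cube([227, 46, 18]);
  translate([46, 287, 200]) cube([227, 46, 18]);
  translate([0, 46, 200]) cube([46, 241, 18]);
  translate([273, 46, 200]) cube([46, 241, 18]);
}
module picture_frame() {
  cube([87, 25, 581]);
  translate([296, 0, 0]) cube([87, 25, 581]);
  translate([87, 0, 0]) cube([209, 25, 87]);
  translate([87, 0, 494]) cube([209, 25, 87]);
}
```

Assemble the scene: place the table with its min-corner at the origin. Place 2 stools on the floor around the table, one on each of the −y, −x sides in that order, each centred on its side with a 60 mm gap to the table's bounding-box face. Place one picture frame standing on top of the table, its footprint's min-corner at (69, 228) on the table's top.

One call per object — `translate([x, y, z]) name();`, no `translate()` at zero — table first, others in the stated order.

table();
translate([726, -393, 0]) stool();
translate([-379, 140, 0]) stool();
translate([69, 228, 763]) picture_frame();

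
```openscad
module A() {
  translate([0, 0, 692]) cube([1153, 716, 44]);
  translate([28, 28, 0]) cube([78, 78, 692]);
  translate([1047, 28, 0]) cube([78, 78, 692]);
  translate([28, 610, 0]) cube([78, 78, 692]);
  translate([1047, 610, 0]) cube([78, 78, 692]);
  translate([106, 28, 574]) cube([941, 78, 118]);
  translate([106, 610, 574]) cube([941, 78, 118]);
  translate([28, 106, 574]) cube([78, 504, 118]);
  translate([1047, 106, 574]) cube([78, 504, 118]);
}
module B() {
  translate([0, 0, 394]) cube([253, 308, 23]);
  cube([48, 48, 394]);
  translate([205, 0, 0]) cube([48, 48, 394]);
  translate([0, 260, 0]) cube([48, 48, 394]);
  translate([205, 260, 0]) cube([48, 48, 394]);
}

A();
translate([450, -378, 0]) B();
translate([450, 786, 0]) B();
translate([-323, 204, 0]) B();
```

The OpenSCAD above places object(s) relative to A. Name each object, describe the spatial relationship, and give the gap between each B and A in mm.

Each stool's nearest face is 70 mm from the table's bounding box.

A is a table. B is a stool. Three stools sit around the table at the −y, +y, −x sides. The gap between each stool and the table is 70 mm.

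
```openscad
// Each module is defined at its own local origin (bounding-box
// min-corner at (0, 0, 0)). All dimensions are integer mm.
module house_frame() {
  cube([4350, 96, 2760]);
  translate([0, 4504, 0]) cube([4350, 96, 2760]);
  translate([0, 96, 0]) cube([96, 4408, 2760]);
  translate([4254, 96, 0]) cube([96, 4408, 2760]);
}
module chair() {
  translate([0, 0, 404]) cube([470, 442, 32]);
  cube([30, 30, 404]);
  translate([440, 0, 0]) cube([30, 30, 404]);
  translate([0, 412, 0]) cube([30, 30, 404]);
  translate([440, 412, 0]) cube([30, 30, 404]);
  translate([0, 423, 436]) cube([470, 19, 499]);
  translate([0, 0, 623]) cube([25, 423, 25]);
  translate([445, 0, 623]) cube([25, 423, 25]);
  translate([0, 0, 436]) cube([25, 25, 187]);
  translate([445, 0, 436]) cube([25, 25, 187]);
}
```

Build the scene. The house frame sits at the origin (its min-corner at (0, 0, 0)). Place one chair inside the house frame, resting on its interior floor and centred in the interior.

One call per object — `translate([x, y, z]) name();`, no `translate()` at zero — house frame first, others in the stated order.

house_frame();
translate([1940, 2079, 0]) chair();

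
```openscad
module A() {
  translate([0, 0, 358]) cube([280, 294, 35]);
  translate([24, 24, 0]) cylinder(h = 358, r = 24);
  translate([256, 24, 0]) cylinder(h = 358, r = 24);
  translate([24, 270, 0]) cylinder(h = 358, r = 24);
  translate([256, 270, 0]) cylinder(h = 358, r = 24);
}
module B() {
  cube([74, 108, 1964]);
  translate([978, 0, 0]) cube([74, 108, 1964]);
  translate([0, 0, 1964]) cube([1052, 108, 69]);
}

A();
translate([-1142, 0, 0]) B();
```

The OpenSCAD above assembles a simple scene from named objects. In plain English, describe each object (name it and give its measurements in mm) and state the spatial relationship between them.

A is a simple wooden stool: a rectangular seat 280 mm (x) by 294 mm (y), 35 mm thick, top face at z = 393 mm, on four round legs, each 48 mm in diameter. The legs rest on z = 0, each leg's axis is inset half a diameter from the nearest pair of seat edges (so the leg's bounding box is flush with the corner).

B is a door frame. The clear opening is 904 mm wide and 1964 mm high. Two 74 mm wide jambs, 108 mm deep, stand either side of the opening from the floor to the top of the opening. A 69 mm thick head sits across the top of both jambs, spanning the full outside width of the frame.

The door frame is on the floor beside the stool on its −x side.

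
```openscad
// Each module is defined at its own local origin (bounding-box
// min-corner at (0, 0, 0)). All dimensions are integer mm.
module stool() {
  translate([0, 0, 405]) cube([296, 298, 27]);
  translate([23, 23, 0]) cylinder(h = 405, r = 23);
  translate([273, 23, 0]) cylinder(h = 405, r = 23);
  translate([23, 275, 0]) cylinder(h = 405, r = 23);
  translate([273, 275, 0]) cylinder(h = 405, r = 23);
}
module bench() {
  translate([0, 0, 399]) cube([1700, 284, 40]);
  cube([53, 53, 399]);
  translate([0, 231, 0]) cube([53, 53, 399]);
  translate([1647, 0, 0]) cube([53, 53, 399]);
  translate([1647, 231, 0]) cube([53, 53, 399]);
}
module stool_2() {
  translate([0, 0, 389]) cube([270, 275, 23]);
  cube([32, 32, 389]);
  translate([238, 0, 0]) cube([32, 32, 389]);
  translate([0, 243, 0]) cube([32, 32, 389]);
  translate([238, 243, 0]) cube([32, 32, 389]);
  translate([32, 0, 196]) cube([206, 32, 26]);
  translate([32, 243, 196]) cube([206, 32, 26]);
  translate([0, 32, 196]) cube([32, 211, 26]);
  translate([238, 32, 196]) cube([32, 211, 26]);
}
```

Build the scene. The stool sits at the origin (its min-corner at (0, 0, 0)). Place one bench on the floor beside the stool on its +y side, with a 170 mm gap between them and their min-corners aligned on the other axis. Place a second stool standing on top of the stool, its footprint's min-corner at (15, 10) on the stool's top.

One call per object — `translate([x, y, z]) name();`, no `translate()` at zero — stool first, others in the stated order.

stool();
translate([0, 468, 0]) bench();
translate([15, 10, 432]) stool_2();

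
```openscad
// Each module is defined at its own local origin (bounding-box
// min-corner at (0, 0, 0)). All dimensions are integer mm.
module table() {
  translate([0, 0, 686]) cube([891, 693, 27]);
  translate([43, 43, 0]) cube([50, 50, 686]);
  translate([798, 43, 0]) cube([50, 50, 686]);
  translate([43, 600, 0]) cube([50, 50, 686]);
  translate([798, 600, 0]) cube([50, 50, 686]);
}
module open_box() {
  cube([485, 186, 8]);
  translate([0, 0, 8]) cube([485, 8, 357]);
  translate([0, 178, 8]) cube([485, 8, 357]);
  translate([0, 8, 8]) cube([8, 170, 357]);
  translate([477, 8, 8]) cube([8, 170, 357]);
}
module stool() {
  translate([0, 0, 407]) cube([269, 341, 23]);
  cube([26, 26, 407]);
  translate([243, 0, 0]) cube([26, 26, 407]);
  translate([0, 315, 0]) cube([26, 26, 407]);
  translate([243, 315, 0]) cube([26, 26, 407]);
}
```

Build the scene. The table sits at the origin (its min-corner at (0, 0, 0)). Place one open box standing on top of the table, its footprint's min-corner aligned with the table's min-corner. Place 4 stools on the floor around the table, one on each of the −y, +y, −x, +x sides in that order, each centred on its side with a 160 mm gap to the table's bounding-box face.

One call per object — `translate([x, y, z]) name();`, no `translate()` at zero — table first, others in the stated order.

table();
translate([0, 0, 713]) open_box();
translate([311, -501, 0]) stool();
translate([311, 853, 0]) stool();
translate([-429, 176, 0]) stool();
translate([1051, 176, 0]) stool();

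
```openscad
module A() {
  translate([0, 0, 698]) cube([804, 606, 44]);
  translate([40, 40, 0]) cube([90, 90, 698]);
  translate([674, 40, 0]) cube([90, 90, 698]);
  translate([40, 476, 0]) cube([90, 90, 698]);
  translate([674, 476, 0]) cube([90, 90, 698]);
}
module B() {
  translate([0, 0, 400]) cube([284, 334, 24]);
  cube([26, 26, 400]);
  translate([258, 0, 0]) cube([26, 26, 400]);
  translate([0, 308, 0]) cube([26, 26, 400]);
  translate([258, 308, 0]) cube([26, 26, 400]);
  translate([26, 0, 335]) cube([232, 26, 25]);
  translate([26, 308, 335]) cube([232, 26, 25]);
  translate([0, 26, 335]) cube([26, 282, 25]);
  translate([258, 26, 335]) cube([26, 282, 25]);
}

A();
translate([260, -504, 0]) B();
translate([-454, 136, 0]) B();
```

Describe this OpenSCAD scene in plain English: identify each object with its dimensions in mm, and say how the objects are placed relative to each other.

A is a rectangular dining table. The top is 804×606×44 mm with its upper surface at z = 742 mm. It stands on four 90×90 mm square legs, each inset 40 mm from the nearest pair of top edges, running from the floor to the underside of the top.

B is a four-legged stool. The seat is a 284×334×24 mm slab whose top surface is at z = 424 mm; four square legs, each 26×26 mm in cross-section, run from the floor (z = 0) to the underside of the seat, each flush with a corner of the seat. Four stretchers, 26 mm wide and 25 mm tall, connect adjacent legs with their undersides at z = 335 mm, each running between the inner faces of the legs it joins and aligned with the legs' outer faces on the other axis.

Two stools sit around the table at the −y, −x sides.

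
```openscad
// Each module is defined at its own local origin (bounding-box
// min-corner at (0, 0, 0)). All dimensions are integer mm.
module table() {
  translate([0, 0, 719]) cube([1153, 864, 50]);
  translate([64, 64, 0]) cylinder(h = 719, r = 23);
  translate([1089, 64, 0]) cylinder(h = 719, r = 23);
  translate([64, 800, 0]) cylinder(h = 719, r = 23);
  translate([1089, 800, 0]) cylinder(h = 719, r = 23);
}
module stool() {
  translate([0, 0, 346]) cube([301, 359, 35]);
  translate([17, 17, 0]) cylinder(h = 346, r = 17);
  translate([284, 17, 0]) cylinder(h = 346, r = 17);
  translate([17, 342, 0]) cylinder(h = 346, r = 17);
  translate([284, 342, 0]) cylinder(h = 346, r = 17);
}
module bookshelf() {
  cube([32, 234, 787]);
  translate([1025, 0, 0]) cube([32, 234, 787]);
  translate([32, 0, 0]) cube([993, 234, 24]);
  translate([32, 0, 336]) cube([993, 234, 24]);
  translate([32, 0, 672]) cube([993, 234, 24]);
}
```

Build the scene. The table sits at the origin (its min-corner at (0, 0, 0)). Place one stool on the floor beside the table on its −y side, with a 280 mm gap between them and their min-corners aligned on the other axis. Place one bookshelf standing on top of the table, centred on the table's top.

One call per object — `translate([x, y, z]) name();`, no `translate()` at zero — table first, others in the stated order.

table();
translate([0, -639, 0]) stool();
translate([48, 315, 769]) bookshelf();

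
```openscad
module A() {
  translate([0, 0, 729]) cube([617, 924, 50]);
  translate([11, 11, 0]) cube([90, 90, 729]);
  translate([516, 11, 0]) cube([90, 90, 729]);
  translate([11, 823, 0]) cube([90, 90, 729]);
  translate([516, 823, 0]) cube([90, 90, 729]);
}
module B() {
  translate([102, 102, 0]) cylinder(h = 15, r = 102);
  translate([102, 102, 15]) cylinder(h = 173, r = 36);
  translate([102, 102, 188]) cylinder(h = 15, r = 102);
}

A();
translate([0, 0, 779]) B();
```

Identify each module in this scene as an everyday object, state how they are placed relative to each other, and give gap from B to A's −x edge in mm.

The spool's min-x is at 0; the table's min-x is 0; gap = 0 mm.

A is a table. B is a spool. The spool is on top of the table. The gap from the spool to the table's −x edge is 0 mm.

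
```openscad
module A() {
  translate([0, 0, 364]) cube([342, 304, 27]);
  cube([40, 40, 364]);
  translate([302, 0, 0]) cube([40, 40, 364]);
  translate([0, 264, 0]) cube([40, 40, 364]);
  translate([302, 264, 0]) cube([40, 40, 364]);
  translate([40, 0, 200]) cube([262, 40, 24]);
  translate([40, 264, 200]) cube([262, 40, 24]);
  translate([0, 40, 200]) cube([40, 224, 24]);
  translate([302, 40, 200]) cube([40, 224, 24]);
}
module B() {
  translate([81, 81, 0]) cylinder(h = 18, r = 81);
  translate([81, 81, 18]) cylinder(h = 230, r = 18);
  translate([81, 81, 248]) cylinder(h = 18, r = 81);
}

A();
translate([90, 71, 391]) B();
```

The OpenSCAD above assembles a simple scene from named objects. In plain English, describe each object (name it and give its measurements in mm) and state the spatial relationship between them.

A is a four-legged stool. The seat is 342×304 mm, 27 mm thick, top at z = 391 mm. It stands on four square legs, each 40×40 mm in cross-section, from z = 0 to the seat underside, each flush with a corner of the seat. Four stretchers, 40 mm wide and 24 mm tall, connect adjacent legs with their undersides at z = 200 mm, each running between the inner faces of the legs it joins and aligned with the legs' outer faces on the other axis.

B is a spool: two coaxial disc flanges of radius 81 mm and thickness 18 mm, joined by a core cylinder of radius 18 mm and height 230 mm. The lower flange rests on z = 0 and the three cylinders share a vertical axis.

The spool is on top of the stool, centred.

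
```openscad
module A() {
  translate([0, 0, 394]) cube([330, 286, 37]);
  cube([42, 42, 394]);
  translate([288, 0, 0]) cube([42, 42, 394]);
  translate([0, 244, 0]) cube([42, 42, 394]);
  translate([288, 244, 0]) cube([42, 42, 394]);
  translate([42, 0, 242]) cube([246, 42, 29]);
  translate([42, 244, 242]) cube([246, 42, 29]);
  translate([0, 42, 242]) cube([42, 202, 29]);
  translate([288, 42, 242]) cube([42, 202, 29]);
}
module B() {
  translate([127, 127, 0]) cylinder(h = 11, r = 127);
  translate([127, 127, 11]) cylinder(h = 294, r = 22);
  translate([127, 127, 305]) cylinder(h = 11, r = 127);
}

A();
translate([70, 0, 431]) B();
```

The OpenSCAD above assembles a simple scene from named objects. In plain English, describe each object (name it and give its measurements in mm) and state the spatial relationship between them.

A is a simple wooden stool: a rectangular seat 330 mm (x) by 286 mm (y), 37 mm thick, top face at z = 431 mm, on four square legs, each 42×42 mm in cross-section. The legs rest on z = 0, each flush with a corner of the seat. Four stretchers, 42 mm wide and 29 mm tall, connect adjacent legs with their undersides at z = 242 mm, each running between the inner faces of the legs it joins and aligned with the legs' outer faces on the other axis.

B is a spool: two coaxial disc flanges of radius 127 mm and thickness 11 mm, joined by a core cylinder of radius 22 mm and height 294 mm. The lower flange rests on z = 0 and the three cylinders share a vertical axis.

The spool is on top of the stool.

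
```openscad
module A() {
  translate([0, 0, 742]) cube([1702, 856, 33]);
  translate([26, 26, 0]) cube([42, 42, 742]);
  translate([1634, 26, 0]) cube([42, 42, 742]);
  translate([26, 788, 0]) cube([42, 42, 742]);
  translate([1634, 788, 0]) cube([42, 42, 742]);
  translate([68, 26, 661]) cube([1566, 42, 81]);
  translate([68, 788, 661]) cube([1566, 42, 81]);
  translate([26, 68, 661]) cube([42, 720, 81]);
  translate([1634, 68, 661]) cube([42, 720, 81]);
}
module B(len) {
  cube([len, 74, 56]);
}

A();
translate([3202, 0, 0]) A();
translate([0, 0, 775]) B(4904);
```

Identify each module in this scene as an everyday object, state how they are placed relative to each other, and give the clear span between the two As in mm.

Second table starts at x = 3202; first ends at x = 1702; clear span = 3202 − 1702 = 1500 mm.

A is a table. B is a beam. A beam spans the tops of two tables. The clear span between the two tables is 1500 mm.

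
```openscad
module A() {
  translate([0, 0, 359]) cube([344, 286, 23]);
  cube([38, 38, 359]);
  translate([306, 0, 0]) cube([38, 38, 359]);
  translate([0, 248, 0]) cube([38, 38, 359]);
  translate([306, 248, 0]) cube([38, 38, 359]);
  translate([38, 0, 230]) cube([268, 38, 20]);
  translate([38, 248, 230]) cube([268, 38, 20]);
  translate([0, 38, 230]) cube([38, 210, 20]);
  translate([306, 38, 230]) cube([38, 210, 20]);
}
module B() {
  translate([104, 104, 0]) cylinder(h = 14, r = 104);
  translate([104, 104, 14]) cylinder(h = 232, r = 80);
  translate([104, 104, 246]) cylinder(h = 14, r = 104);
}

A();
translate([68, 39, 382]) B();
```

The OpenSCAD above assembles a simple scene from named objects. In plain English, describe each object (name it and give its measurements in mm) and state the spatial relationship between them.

A is a four-legged stool. The seat is a 344×286×23 mm slab whose top surface is at z = 382 mm; four square legs, each 38×38 mm in cross-section, run from the floor (z = 0) to the underside of the seat, each flush with a corner of the seat. Four stretchers, 38 mm wide and 20 mm tall, connect adjacent legs with their undersides at z = 230 mm, each running between the inner faces of the legs it joins and aligned with the legs' outer faces on the other axis.

B is a spool: two coaxial disc flanges of radius 104 mm and thickness 14 mm, joined by a core cylinder of radius 80 mm and height 232 mm. The lower flange rests on z = 0 and the three cylinders share a vertical axis.

The spool is on top of the stool, centred.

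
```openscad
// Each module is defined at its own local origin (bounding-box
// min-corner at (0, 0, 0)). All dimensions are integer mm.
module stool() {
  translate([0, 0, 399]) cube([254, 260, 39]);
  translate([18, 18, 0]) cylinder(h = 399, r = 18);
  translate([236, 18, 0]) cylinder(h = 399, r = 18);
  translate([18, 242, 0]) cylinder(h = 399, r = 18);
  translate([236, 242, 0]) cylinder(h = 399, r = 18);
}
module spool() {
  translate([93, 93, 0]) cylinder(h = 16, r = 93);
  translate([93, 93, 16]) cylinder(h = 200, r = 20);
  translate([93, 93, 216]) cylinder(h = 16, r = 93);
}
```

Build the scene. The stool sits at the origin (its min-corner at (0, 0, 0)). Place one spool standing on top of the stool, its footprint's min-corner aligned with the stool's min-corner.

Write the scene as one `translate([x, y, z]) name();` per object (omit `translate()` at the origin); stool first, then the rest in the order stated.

stool();
translate([0, 0, 438]) spool();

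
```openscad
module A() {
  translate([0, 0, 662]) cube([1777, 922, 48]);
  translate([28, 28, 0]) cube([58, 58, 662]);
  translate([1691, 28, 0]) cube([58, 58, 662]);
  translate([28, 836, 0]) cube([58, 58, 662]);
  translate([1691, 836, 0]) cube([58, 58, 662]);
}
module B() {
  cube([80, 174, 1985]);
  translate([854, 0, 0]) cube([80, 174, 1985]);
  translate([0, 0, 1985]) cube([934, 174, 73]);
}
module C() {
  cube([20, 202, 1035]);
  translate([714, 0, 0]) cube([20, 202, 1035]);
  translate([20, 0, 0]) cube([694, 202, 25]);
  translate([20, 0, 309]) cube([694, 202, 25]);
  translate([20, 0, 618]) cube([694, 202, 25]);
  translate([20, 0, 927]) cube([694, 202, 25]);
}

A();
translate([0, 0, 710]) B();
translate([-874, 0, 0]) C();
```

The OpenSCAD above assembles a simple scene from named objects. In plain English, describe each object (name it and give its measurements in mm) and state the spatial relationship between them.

A is a table: top 1777 mm (x) × 922 mm (y), 48 mm thick, upper face at z = 710 mm, on four 58×58 mm square legs, each inset 28 mm from the nearest pair of top edges, running from z = 0 to the bottom of the top.

B is a door frame. The clear opening is 774 mm wide and 1985 mm high. Two 80 mm wide jambs, 174 mm deep, stand either side of the opening from the floor to the top of the opening. A 73 mm thick head sits across the top of both jambs, spanning the full outside width of the frame.

C is an open bookshelf. Two side panels, each 20 mm thick, 202 mm deep and 1035 mm tall, stand 734 mm apart (outside-to-outside). Between them sit 4 shelves, each 25 mm thick and 202 mm deep, spanning the full gap between the sides. The bottom shelf rests on the floor (its underside at z = 0) and the clear gap between one shelf's top and the next shelf's underside is 284 mm.

The door frame is on top of the table. The bookshelf is on the floor beside the table on its −x side.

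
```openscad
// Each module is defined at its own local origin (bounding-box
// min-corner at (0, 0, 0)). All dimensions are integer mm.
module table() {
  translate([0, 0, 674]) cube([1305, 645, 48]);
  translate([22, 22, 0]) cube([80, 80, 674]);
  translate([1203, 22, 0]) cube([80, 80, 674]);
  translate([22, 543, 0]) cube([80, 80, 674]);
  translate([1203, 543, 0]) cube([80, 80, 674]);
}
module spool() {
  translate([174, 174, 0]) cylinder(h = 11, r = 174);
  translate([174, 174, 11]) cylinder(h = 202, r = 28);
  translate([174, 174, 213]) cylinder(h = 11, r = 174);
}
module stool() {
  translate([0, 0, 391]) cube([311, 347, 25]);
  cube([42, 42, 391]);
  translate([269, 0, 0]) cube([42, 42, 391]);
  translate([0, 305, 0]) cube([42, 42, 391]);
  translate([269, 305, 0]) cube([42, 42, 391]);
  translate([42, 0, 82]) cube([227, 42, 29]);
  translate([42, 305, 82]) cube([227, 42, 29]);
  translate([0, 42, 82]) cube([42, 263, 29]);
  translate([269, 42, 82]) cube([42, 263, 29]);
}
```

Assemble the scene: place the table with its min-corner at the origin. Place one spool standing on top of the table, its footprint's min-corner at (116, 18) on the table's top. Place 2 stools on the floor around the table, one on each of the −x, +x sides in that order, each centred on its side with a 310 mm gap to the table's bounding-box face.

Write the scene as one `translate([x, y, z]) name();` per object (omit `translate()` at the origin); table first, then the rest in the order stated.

table();
translate([116, 18, 722]) spool();
translate([-621, 149, 0]) stool();
translate([1615, 149, 0]) stool();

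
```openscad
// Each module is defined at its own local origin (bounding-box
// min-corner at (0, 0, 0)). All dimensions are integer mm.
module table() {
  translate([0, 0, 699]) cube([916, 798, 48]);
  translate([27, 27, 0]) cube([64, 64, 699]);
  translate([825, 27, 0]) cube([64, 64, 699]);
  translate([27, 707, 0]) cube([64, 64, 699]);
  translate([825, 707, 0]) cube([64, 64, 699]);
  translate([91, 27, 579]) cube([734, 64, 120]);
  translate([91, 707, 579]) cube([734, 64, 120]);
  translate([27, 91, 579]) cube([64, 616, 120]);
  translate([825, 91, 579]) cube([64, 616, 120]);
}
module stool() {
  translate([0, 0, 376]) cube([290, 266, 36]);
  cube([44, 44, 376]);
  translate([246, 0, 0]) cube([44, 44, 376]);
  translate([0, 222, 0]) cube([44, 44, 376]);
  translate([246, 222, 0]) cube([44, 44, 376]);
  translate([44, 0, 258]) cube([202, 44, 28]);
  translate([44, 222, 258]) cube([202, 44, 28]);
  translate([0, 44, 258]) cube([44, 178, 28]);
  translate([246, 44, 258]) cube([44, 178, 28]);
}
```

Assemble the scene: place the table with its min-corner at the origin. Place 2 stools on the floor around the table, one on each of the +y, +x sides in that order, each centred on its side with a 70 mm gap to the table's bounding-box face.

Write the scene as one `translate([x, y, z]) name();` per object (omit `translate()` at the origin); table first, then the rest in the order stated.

table();
translate([313, 868, 0]) stool();
translate([986, 266, 0]) stool();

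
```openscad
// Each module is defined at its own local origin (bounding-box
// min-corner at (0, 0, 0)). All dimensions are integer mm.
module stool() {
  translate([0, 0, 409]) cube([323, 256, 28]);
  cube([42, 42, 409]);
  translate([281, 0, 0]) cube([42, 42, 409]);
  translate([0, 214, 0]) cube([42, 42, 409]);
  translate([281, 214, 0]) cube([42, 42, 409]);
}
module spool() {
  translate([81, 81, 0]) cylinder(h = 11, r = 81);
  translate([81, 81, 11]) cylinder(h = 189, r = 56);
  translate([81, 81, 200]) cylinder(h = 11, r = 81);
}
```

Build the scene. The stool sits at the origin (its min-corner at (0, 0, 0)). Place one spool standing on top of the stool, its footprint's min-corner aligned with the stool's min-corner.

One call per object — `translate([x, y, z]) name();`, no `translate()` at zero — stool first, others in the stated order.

stool();
translate([0, 0, 437]) spool();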